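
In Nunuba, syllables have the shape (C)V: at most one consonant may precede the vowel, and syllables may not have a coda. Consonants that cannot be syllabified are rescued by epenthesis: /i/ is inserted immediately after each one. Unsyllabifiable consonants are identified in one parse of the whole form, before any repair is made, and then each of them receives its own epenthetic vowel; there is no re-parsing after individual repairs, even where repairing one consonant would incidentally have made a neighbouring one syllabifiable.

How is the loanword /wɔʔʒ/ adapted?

Syllabifying with onset maximization leaves /ʔ/, /ʒ/ stranded (no codas are permitted; onsets are limited to one consonant).
Epenthesis after each stranded consonant: /ʔ/ → /ʔi/, /ʒ/ → /ʒi/.

wɔʔiʒi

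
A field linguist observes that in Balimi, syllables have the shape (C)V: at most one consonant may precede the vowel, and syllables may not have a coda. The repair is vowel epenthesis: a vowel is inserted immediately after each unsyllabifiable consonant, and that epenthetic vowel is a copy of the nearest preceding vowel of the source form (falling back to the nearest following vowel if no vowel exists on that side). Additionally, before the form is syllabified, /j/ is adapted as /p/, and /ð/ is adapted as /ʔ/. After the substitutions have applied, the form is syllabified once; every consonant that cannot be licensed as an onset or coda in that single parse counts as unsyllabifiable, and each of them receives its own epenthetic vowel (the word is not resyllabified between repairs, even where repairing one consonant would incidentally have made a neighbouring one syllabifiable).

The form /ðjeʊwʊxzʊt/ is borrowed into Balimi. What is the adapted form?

Substitution: /ð/ → /ʔ/, /j/ → /p/, giving /ʔpeʊwʊxzʊt/.
The consonants /ʔ/, /x/, /t/ cannot be parsed into a legal (C)V syllable (no codas are permitted; onsets are limited to one consonant).
Each unlicensed consonant becomes the onset of a new syllable: /ʔ/ → /ʔe/, /x/ → /xʊ/, /t/ → /tʊ/.

ʔepeʊwʊxʊzʊtʊ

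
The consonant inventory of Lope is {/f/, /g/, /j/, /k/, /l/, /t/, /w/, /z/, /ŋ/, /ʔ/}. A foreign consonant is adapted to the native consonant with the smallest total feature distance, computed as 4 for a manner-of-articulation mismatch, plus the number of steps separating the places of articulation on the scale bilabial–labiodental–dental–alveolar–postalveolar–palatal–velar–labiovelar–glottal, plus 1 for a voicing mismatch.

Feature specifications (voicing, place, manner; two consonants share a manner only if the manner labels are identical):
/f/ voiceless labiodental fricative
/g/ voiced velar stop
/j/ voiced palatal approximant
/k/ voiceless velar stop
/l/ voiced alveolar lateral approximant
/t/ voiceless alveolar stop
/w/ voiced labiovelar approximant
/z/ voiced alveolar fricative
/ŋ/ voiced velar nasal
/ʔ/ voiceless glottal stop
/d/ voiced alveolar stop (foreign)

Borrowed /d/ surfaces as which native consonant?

/t/ is closest: same manner (stop), place distance 0 (alveolar→alveolar), voicing differs (+1); total 1. Next closest is /g/ at distance 3.

t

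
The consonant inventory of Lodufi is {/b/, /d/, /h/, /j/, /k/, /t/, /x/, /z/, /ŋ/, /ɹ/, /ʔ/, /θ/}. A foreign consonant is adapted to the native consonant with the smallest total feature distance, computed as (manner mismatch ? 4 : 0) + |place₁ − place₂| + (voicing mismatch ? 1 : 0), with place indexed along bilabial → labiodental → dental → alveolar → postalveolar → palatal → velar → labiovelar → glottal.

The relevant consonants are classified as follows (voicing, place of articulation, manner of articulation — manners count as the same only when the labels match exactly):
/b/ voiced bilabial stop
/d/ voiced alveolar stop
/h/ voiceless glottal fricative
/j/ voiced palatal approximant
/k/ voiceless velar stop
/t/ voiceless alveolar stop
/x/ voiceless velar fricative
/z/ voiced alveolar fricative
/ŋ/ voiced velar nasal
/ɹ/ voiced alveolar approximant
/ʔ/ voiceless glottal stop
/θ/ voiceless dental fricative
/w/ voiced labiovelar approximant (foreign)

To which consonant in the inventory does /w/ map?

j

/j/ is closest: same manner (approximant), place distance 2 (labiovelar→palatal), same voicing; total 2. Next closest is /ɹ/ at distance 4.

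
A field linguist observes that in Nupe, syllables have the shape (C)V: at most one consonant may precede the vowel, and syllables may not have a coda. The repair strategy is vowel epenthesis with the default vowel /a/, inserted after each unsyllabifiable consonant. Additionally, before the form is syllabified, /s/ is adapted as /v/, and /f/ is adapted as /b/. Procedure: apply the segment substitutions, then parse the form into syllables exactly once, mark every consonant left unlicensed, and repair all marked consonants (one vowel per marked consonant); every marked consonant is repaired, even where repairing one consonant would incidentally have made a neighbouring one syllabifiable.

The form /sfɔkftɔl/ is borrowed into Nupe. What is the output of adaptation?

Substitution: /s/ → /v/, /f/ → /b/, giving /vbɔkbtɔl/.
The consonants /v/, /k/, /b/, /l/ cannot be parsed into a legal (C)V syllable (no codas are permitted; onsets are limited to one consonant).
Epenthesis after each stranded consonant: /v/ → /va/, /k/ → /ka/, /b/ → /ba/, /l/ → /la/.

vabɔkabatɔla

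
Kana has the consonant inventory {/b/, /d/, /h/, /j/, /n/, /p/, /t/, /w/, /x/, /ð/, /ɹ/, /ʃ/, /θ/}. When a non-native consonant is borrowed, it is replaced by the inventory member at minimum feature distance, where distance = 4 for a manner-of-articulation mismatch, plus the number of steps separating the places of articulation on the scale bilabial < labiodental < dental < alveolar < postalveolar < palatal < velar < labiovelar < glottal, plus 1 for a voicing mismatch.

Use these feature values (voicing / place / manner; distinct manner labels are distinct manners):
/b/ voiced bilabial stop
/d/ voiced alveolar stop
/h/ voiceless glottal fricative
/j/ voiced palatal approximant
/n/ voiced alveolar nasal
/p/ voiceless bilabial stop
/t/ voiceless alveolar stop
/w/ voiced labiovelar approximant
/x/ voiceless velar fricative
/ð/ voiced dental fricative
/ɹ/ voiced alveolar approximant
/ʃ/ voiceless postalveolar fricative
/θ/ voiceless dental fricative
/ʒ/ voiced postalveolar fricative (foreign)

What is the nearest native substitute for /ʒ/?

/ʃ/ is closest: same manner (fricative), place distance 0 (postalveolar→postalveolar), voicing differs (+1); total 1. Next closest is /ð/ at distance 2.

ʃ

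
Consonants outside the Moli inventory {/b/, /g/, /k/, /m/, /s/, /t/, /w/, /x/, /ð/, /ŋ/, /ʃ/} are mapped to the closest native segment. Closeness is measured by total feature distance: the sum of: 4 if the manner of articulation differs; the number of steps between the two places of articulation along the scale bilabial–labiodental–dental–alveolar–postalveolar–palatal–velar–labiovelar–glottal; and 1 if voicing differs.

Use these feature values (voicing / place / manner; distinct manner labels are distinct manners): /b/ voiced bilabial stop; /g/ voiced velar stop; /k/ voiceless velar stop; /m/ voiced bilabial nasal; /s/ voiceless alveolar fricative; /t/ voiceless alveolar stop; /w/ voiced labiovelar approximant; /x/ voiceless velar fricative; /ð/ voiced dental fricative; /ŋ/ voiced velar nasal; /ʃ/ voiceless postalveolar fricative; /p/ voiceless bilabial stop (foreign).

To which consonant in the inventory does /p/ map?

/b/ is closest: same manner (stop), place distance 0 (bilabial→bilabial), voicing differs (+1); total 1. Next closest is /t/ at distance 3.

b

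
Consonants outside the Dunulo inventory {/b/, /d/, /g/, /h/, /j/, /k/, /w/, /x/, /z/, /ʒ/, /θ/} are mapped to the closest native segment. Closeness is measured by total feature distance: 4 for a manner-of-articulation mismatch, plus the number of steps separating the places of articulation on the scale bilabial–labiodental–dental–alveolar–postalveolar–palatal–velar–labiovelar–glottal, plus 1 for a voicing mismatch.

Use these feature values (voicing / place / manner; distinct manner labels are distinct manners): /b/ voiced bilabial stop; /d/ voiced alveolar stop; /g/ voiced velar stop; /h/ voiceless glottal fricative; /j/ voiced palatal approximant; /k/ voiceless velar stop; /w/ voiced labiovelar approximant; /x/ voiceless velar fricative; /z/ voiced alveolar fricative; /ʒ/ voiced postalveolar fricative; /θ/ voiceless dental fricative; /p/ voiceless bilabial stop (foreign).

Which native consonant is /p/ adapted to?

b

/b/ is closest: same manner (stop), place distance 0 (bilabial→bilabial), voicing differs (+1); total 1. Next closest is /d/ at distance 4.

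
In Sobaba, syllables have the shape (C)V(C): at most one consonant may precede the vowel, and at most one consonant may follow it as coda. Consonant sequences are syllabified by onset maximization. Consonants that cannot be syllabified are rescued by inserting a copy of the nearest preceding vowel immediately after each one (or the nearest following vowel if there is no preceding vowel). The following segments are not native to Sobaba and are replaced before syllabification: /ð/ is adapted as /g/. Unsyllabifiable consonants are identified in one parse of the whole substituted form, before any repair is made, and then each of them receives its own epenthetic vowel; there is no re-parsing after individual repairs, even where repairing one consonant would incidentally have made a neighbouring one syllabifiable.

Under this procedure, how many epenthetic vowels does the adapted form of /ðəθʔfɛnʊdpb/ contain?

3

After substitution the input is /gəθʔfɛnʊdpb/.
The unsyllabifiable consonants are /ʔ/, /p/, /b/; each receives one epenthetic vowel.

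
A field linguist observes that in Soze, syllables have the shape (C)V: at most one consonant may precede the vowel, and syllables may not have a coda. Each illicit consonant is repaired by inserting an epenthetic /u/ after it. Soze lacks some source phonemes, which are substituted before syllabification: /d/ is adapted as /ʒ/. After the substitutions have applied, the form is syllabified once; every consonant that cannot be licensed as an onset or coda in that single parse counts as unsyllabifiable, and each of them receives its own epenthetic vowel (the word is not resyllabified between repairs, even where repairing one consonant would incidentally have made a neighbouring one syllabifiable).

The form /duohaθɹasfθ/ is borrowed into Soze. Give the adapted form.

ʒuohaθuɹasufuθu

Substitution: /d/ → /ʒ/, giving /ʒuohaθɹasfθ/.
Under (C)V, the unsyllabifiable consonants are /θ/, /s/, /f/, /θ/ (no codas are permitted; onsets are limited to one consonant).
Epenthesis after each stranded consonant: /θ/ → /θu/, /s/ → /su/, /f/ → /fu/, /θ/ → /θu/.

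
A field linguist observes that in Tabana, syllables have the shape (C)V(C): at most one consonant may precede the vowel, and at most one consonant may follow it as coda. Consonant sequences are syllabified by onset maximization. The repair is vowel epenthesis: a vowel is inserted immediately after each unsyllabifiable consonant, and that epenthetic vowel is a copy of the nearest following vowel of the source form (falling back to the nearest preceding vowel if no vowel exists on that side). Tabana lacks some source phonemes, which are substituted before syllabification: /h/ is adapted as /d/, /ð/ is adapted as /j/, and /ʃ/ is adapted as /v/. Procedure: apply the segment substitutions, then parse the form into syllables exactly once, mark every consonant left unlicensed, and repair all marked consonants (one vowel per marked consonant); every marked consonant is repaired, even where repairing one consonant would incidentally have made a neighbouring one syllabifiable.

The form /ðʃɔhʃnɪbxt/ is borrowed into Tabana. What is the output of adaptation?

Substitution: /ð/ → /j/, /ʃ/ → /v/, /h/ → /d/, giving /jvɔdvnɪbxt/.
The consonants /j/, /v/, /x/, /t/ cannot be parsed into a legal (C)V(C) syllable (at most one coda consonant is licensed; onsets are limited to one consonant).
Inserting the epenthetic vowel yields /j/ → /jɔ/, /v/ → /vɪ/, /x/ → /xɪ/, /t/ → /tɪ/.

jɔvɔdvɪnɪbxɪtɪ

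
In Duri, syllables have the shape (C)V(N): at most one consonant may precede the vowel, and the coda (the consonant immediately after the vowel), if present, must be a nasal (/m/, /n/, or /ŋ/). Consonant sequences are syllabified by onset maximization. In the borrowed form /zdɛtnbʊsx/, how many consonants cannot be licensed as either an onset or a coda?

5

The consonants /z/, /t/, /n/, /s/, /x/ cannot be parsed into a legal (C)V(N) syllable (only a nasal (/m/, /n/, or /ŋ/) is licensed in coda position; onsets are limited to one consonant).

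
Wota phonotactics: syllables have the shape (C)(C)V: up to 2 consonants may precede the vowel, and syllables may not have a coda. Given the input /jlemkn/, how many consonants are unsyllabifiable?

Syllabifying with onset maximization leaves /m/, /k/, /n/ stranded (no codas are permitted; onsets may contain at most 2 consonants).

3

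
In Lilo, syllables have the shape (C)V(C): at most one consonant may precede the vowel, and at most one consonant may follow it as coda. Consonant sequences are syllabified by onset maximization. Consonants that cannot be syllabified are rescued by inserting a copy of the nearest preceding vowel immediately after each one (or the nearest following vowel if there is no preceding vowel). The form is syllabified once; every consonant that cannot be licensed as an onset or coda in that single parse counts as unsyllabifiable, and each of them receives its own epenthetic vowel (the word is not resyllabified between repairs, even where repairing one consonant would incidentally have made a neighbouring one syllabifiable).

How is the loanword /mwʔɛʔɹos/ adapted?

Under (C)V(C), the unsyllabifiable consonants are /m/, /w/ (at most one coda consonant is licensed; onsets are limited to one consonant).
Epenthesis after each stranded consonant: /m/ → /mɛ/, /w/ → /wɛ/.

mɛwɛʔɛʔɹos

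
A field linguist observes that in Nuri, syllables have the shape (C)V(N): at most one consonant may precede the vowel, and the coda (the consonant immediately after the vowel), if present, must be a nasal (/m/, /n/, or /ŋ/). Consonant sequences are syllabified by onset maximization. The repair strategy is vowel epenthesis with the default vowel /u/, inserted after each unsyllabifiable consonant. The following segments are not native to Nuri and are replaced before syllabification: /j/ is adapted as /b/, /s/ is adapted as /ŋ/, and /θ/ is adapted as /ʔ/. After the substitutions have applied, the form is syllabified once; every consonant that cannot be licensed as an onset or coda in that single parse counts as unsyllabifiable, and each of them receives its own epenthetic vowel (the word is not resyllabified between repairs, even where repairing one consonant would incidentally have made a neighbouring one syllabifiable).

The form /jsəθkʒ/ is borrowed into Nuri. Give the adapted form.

Substitution: /j/ → /b/, /s/ → /ŋ/, /θ/ → /ʔ/, giving /bŋəʔkʒ/.
The consonants /b/, /ʔ/, /k/, /ʒ/ cannot be parsed into a legal (C)V(N) syllable (only a nasal (/m/, /n/, or /ŋ/) is licensed in coda position; onsets are limited to one consonant).
Each unlicensed consonant becomes the onset of a new syllable: /b/ → /bu/, /ʔ/ → /ʔu/, /k/ → /ku/, /ʒ/ → /ʒu/.

buŋəʔukuʒu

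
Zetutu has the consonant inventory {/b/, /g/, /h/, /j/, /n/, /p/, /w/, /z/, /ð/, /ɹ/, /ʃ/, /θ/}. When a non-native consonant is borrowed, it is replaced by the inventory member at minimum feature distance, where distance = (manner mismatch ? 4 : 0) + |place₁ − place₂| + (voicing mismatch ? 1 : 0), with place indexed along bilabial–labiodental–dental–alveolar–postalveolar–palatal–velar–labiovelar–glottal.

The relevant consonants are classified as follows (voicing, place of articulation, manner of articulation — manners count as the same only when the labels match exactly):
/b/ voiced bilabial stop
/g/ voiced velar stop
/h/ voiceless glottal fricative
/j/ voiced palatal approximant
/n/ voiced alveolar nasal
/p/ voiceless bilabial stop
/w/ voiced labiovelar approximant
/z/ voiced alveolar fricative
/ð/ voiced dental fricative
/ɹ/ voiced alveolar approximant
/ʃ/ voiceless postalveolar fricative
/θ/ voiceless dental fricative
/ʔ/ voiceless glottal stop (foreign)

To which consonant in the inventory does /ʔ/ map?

g

/g/ is closest: same manner (stop), place distance 2 (glottal→velar), voicing differs (+1); total 3. Next closest is /h/ at distance 4.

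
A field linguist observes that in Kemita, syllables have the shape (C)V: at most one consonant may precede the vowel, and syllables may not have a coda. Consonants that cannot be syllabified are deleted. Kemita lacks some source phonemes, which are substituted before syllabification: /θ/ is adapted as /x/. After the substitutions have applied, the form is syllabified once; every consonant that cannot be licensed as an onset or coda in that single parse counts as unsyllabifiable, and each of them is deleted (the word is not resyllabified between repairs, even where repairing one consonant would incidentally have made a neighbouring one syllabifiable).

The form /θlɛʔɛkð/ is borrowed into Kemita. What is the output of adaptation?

Substitution: /θ/ → /x/, giving /xlɛʔɛkð/.
The consonants /x/, /k/, /ð/ cannot be parsed into a legal (C)V syllable (no codas are permitted; onsets are limited to one consonant).
Each unlicensed consonant is deleted: /x/, /k/, /ð/.

lɛʔɛ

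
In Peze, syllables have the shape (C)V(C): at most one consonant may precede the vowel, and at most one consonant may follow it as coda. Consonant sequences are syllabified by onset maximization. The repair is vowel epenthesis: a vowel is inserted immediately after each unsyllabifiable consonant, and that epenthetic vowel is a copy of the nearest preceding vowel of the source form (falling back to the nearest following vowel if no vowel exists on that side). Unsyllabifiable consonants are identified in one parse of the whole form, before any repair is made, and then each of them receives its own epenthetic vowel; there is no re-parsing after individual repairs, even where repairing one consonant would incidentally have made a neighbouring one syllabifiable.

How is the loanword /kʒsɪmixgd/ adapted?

The consonants /k/, /ʒ/, /g/, /d/ cannot be parsed into a legal (C)V(C) syllable (at most one coda consonant is licensed; onsets are limited to one consonant).
Each unlicensed consonant becomes the onset of a new syllable: /k/ → /kɪ/, /ʒ/ → /ʒɪ/, /g/ → /gi/, /d/ → /di/.

kɪʒɪsɪmixgidi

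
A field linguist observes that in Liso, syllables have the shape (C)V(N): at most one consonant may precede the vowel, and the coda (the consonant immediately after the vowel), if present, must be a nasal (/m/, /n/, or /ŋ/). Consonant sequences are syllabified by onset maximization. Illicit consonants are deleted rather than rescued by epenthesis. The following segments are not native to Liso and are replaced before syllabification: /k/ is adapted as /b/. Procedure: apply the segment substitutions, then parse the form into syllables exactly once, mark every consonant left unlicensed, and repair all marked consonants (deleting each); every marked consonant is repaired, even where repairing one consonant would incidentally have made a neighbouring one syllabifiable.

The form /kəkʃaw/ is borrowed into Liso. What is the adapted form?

bəʃa

Substitution: /k/ → /b/, giving /bəbʃaw/.
The consonants /b/, /w/ cannot be parsed into a legal (C)V(N) syllable (only a nasal (/m/, /n/, or /ŋ/) is licensed in coda position; onsets are limited to one consonant).
Each unlicensed consonant is deleted: /b/, /w/.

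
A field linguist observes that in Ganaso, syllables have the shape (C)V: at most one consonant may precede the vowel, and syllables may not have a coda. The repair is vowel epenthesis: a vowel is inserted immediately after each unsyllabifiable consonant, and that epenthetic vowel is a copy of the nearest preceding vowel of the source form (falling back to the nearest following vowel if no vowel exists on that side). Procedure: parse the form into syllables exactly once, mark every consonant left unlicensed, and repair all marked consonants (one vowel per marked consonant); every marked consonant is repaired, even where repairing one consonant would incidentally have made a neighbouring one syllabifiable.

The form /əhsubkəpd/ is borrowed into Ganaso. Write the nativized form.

əhəsubukəpədə

Under (C)V, the unsyllabifiable consonants are /h/, /b/, /p/, /d/ (no codas are permitted; onsets are limited to one consonant).
Epenthesis after each stranded consonant: /h/ → /hə/, /b/ → /bu/, /p/ → /pə/, /d/ → /də/.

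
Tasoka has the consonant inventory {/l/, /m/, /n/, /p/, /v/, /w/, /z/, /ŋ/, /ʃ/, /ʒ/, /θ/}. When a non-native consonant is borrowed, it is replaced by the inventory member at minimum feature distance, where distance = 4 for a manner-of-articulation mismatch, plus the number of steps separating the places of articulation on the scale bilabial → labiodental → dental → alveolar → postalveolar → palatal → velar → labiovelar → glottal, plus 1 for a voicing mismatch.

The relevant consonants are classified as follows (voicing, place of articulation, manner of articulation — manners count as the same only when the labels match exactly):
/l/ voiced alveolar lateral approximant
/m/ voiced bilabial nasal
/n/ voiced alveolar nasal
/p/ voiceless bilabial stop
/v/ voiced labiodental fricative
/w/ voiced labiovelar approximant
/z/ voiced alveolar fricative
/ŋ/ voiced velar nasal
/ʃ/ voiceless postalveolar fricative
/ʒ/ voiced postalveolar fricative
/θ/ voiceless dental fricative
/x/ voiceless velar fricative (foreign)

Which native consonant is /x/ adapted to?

ʃ

/ʃ/ is closest: same manner (fricative), place distance 2 (velar→postalveolar), same voicing; total 2. Next closest is /ʒ/ at distance 3.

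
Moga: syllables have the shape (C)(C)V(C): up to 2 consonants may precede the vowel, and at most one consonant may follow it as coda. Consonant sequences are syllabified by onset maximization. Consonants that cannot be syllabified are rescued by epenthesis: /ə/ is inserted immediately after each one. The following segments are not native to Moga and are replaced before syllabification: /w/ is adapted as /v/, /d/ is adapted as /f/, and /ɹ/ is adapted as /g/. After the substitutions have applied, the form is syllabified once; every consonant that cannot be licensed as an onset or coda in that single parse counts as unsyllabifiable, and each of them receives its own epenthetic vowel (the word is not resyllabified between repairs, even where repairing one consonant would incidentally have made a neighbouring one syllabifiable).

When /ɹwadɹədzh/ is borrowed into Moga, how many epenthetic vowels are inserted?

2

After substitution the input is /gvafgəfzh/.
The unsyllabifiable consonants are /z/, /h/; each receives one epenthetic vowel.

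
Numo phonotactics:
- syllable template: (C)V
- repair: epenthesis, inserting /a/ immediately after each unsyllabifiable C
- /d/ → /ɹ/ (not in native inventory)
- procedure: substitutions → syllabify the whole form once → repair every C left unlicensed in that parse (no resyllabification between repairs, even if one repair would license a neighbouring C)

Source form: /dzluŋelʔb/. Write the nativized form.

ɹazaluŋelaʔaba

Substitution: /d/ → /ɹ/, giving /ɹzluŋelʔb/.
The consonants /ɹ/, /z/, /l/, /ʔ/, /b/ cannot be parsed into a legal (C)V syllable (no codas are permitted; onsets are limited to one consonant).
Inserting the epenthetic vowel yields /ɹ/ → /ɹa/, /z/ → /za/, /l/ → /la/, /ʔ/ → /ʔa/, /b/ → /ba/.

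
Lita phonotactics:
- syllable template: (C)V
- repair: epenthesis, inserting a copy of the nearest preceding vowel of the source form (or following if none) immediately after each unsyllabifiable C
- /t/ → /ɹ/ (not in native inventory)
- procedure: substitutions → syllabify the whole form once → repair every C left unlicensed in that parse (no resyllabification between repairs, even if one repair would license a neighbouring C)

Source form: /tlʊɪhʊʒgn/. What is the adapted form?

ɹʊlʊɪhʊʒʊgʊnʊ

Substitution: /t/ → /ɹ/, giving /ɹlʊɪhʊʒgn/.
The consonants /ɹ/, /ʒ/, /g/, /n/ cannot be parsed into a legal (C)V syllable (no codas are permitted; onsets are limited to one consonant).
Each unlicensed consonant becomes the onset of a new syllable: /ɹ/ → /ɹʊ/, /ʒ/ → /ʒʊ/, /g/ → /gʊ/, /n/ → /nʊ/.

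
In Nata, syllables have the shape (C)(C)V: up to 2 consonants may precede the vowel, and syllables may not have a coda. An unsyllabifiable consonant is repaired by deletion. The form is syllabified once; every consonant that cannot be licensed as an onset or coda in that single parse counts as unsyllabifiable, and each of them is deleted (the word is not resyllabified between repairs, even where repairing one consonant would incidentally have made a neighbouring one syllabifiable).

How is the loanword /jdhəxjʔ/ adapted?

dhə

The consonants /j/, /x/, /j/, /ʔ/ cannot be parsed into a legal (C)(C)V syllable (no codas are permitted; onsets may contain at most 2 consonants).
Deleting the stranded consonants removes /j/, /x/, /j/, /ʔ/.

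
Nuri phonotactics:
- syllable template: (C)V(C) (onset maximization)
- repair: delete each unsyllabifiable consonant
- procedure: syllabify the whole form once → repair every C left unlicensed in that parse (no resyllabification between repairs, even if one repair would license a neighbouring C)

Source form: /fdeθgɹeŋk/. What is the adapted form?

Syllabifying with onset maximization leaves /f/, /g/, /k/ stranded (at most one coda consonant is licensed; onsets are limited to one consonant).
Deletion applies to /f/, /g/, /k/.

deθɹeŋ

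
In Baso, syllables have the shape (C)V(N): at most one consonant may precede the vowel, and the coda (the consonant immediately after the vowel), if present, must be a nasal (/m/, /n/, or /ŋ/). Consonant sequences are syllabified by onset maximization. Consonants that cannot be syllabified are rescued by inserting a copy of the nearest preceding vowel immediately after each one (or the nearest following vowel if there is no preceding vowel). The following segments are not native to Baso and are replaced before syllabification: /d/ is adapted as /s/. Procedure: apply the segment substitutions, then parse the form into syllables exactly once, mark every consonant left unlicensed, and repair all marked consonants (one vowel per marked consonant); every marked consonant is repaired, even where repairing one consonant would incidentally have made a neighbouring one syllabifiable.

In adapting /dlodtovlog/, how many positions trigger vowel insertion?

4

After substitution the input is /slostovlog/.
The unsyllabifiable consonants are /s/, /s/, /v/, /g/; each receives one epenthetic vowel.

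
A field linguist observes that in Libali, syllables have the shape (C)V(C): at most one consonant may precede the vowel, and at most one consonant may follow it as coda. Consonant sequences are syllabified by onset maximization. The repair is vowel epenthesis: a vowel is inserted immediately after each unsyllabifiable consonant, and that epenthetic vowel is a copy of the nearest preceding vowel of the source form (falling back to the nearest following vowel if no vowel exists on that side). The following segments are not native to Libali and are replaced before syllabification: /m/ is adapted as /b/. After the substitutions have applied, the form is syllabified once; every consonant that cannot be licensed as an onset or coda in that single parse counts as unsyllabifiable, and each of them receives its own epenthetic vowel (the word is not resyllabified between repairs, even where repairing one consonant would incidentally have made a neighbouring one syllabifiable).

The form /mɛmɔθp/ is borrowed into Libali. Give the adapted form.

bɛbɔθpɔ

Substitution: /m/ → /b/, giving /bɛbɔθp/.
The consonants /p/ cannot be parsed into a legal (C)V(C) syllable (at most one coda consonant is licensed; onsets are limited to one consonant).
Each unlicensed consonant becomes the onset of a new syllable: /p/ → /pɔ/.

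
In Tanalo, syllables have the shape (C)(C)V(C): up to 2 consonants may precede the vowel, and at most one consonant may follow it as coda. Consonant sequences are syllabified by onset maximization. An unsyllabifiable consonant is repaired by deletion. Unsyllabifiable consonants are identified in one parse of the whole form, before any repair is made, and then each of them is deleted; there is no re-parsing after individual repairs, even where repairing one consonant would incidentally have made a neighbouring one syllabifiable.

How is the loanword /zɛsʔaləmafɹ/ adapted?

zɛsʔaləmaf

Under (C)(C)V(C), the unsyllabifiable consonants are /ɹ/ (at most one coda consonant is licensed; onsets may contain at most 2 consonants).
Deleting the stranded consonants removes /ɹ/.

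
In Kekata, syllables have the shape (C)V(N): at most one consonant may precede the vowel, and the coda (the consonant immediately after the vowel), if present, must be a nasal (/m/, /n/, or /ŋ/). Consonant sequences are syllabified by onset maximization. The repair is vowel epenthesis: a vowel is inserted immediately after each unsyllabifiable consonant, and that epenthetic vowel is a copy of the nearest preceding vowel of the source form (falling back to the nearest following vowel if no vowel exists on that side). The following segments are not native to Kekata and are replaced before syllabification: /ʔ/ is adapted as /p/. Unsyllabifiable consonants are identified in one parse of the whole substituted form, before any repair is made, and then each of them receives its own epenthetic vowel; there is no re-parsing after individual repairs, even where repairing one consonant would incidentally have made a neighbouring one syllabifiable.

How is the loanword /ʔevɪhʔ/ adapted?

pevɪhɪpɪ

Substitution: /ʔ/ → /p/, giving /pevɪhp/.
Syllabifying with onset maximization leaves /h/, /p/ stranded (only a nasal (/m/, /n/, or /ŋ/) is licensed in coda position; onsets are limited to one consonant).
Epenthesis after each stranded consonant: /h/ → /hɪ/, /p/ → /pɪ/.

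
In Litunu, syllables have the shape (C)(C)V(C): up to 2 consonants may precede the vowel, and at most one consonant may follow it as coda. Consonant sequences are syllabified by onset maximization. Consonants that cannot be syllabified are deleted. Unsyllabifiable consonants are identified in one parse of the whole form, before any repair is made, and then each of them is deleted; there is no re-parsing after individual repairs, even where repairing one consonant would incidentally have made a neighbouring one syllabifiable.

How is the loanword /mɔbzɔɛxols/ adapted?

mɔbzɔɛxol

Syllabifying with onset maximization leaves /s/ stranded (at most one coda consonant is licensed; onsets may contain at most 2 consonants).
Deleting the stranded consonants removes /s/.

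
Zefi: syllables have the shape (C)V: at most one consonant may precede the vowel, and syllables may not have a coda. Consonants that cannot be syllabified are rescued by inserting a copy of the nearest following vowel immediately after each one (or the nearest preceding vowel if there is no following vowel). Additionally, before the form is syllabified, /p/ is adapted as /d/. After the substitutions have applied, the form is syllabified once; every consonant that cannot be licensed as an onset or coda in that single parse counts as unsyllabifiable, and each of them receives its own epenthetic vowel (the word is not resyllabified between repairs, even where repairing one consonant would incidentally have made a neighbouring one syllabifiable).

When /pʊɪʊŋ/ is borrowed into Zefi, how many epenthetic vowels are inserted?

1

After substitution the input is /dʊɪʊŋ/.
The unsyllabifiable consonants are /ŋ/; each receives one epenthetic vowel.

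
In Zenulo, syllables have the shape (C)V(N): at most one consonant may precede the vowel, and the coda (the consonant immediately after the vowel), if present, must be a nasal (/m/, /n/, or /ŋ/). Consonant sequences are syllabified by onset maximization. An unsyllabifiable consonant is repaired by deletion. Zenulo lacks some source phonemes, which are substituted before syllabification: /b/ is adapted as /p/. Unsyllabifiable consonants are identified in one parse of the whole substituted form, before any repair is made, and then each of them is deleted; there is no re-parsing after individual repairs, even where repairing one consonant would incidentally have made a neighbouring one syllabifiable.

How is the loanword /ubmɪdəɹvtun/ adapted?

umɪdətun

Substitution: /b/ → /p/, giving /upmɪdəɹvtun/.
The consonants /p/, /ɹ/, /v/ cannot be parsed into a legal (C)V(N) syllable (only a nasal (/m/, /n/, or /ŋ/) is licensed in coda position; onsets are limited to one consonant).
Deletion applies to /p/, /ɹ/, /v/.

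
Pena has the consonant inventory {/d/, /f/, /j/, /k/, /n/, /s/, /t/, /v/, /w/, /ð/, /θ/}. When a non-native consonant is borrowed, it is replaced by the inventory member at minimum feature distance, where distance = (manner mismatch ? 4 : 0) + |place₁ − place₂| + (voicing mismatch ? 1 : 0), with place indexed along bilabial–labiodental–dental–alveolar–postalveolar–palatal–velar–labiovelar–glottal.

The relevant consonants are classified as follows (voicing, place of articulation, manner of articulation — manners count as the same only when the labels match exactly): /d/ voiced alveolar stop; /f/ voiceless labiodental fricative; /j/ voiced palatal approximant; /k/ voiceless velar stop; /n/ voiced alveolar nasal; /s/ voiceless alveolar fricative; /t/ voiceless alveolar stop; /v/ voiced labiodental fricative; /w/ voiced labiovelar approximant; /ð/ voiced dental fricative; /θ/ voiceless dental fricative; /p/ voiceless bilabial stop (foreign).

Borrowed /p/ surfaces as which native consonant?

/t/ is closest: same manner (stop), place distance 3 (bilabial→alveolar), same voicing; total 3. Next closest is /d/ at distance 4.

t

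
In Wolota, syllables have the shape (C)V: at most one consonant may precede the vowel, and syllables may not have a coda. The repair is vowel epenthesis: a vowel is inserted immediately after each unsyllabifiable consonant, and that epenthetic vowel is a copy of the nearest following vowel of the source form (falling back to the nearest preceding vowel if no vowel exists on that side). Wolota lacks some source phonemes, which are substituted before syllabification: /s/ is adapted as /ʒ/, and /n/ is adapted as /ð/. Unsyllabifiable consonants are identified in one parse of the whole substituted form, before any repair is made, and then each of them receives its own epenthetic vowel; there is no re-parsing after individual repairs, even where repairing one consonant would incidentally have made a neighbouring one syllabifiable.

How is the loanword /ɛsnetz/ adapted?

Substitution: /s/ → /ʒ/, /n/ → /ð/, giving /ɛʒðetz/.
Under (C)V, the unsyllabifiable consonants are /ʒ/, /t/, /z/ (no codas are permitted; onsets are limited to one consonant).
Each unlicensed consonant becomes the onset of a new syllable: /ʒ/ → /ʒe/, /t/ → /te/, /z/ → /ze/.

ɛʒeðeteze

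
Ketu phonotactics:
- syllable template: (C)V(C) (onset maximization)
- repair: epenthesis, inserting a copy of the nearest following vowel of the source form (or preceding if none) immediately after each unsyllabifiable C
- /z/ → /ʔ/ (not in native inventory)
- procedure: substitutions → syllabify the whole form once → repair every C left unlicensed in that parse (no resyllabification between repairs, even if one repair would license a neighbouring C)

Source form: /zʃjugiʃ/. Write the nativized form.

Substitution: /z/ → /ʔ/, giving /ʔʃjugiʃ/.
Under (C)V(C), the unsyllabifiable consonants are /ʔ/, /ʃ/ (at most one coda consonant is licensed; onsets are limited to one consonant).
Inserting the epenthetic vowel yields /ʔ/ → /ʔu/, /ʃ/ → /ʃu/.

ʔuʃujugiʃ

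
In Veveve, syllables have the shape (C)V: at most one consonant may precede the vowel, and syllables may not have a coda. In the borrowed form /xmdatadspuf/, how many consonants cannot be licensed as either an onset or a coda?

Under (C)V, the unsyllabifiable consonants are /x/, /m/, /d/, /s/, /f/ (no codas are permitted; onsets are limited to one consonant).

5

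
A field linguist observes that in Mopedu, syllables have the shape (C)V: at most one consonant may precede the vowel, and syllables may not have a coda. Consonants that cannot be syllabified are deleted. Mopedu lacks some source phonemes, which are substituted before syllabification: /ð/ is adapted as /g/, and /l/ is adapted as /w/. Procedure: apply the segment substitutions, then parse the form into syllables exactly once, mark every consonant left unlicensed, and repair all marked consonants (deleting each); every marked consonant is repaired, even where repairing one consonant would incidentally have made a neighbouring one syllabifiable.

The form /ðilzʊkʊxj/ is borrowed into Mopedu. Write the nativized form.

gizʊkʊ

Substitution: /ð/ → /g/, /l/ → /w/, giving /giwzʊkʊxj/.
Syllabifying with onset maximization leaves /w/, /x/, /j/ stranded (no codas are permitted; onsets are limited to one consonant).
Deleting the stranded consonants removes /w/, /x/, /j/.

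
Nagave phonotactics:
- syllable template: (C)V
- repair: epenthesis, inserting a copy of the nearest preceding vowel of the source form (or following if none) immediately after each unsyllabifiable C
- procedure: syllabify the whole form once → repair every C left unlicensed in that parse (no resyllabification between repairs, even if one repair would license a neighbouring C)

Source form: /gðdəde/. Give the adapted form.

Under (C)V, the unsyllabifiable consonants are /g/, /ð/ (no codas are permitted; onsets are limited to one consonant).
Inserting the epenthetic vowel yields /g/ → /gə/, /ð/ → /ðə/.

gəðədəde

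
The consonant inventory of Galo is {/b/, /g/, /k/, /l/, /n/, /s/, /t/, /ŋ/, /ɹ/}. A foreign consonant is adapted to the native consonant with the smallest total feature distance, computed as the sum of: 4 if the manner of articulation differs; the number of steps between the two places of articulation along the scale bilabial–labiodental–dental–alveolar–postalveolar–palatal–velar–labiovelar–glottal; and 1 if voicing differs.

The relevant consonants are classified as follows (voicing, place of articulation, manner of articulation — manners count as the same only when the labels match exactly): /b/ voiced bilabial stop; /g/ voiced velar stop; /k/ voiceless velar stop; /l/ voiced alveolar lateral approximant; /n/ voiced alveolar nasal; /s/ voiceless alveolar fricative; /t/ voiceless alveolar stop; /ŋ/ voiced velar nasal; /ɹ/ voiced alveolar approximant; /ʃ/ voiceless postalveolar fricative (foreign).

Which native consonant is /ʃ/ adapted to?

s

/s/ is closest: same manner (fricative), place distance 1 (postalveolar→alveolar), same voicing; total 1. Next closest is /t/ at distance 5.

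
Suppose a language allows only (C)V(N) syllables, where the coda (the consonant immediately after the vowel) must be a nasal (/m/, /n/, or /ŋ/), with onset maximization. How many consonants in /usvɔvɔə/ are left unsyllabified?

Under (C)V(N), the unsyllabifiable consonants are /s/ (only a nasal (/m/, /n/, or /ŋ/) is licensed in coda position; onsets are limited to one consonant).

1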